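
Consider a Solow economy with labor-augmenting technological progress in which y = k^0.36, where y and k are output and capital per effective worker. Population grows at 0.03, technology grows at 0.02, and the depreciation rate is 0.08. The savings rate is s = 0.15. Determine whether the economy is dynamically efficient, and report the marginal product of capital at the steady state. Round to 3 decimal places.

Break-even investment rate: n + g + δ = 0.03 + 0.02 + 0.08 = 0.13.
Steady-state k*: s·k^0.36 = 0.13·k gives k* = (0.15/0.13)^(1/0.64) ≈ 1.2506.
MPK = 0.36·1.2506^(-0.64) ≈ 0.3120.
MPK > n+g+δ = 0.13, so the economy is dynamically efficient (under-saving).

dynamically efficient; MPK ≈ 0.312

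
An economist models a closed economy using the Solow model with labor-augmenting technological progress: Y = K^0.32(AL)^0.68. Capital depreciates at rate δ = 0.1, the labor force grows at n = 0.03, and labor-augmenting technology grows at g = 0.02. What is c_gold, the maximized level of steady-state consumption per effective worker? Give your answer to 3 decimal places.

c_gold ≈ 0.971

n + g + δ = 0.03 + 0.02 + 0.1 = 0.15.
At the golden rule the marginal product of capital equals n+g+δ: 0.32·k^(0.32−1) = 0.15. Solving, k_gold = (0.32/0.15)^(1/0.68) ≈ 3.0473.
y_gold = 3.0473^0.32 ≈ 1.4284.
c_gold = y_gold − (n+g+δ)·k_gold = 1.4284 − 0.15·3.0473 ≈ 0.9713.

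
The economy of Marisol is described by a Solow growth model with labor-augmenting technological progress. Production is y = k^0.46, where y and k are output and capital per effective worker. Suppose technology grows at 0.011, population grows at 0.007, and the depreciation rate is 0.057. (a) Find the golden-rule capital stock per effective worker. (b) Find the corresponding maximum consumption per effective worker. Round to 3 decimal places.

Break-even investment rate: n + g + δ = 0.007 + 0.011 + 0.057 = 0.075.
At the golden rule the marginal product of capital equals n+g+δ: 0.46·k^(0.46−1) = 0.075. Solving, k_gold = (0.46/0.075)^(1/0.54) ≈ 28.7539.
y_gold = 28.7539^0.46 ≈ 4.6881; c_gold = y_gold − 0.075·k_gold ≈ 2.5316.

(a) k_gold ≈ 28.754; (b) c_gold ≈ 2.532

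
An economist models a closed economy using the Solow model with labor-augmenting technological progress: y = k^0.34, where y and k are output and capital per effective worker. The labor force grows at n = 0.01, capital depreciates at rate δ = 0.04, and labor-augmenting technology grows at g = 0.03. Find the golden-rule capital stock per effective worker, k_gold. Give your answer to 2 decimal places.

k_gold ≈ 8.96

Break-even investment rate: n + g + δ = 0.01 + 0.03 + 0.04 = 0.08.
Golden rule sets MPK = n+g+δ: 0.34·k^(0.34−1) = 0.08, so k_gold = (0.34/0.08)^(1/0.66) ≈ 8.9558.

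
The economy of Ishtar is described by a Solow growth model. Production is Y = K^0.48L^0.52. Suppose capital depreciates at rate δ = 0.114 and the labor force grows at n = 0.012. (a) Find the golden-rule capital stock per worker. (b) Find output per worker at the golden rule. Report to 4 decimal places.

(a) k_gold ≈ 13.0936; (b) y_gold ≈ 3.4371

The effective depreciation rate is n + δ = 0.012 + 0.114 = 0.126.
Setting f'(k) = n+δ gives 0.48·k^(0.48−1) = 0.126, hence k_gold = (0.48/0.126)^(1/0.52) ≈ 13.0936.
y_gold = 13.0936^0.48 ≈ 3.4371.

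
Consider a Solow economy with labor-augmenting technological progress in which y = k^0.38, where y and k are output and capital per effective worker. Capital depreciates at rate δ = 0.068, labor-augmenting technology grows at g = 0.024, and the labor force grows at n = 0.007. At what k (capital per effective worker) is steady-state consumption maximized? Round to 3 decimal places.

k_gold ≈ 8.753

n + g + δ = 0.007 + 0.024 + 0.068 = 0.099.
Maximizing c = f(k) − (n+g+δ)·k gives f'(k) = n+g+δ, i.e. 0.38·k^(0.38−1) = 0.099, so k_gold = (0.38/0.099)^(1/0.62) ≈ 8.7534.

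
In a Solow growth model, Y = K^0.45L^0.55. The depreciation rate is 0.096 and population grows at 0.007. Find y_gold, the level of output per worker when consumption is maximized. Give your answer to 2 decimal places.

The effective depreciation rate is n + δ = 0.007 + 0.096 = 0.103.
Maximizing c = f(k) − (n+δ)·k gives f'(k) = n+δ, i.e. 0.45·k^(0.45−1) = 0.103, so k_gold = (0.45/0.103)^(1/0.55) ≈ 14.5989.
Output: y_gold = k_gold^0.45 = 14.5989^0.45 ≈ 3.3415.

y_gold ≈ 3.34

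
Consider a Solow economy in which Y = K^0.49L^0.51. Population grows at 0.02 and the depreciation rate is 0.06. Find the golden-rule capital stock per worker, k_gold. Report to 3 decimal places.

Capital per worker breaks even when investment replaces (n + δ)·k; here n + δ = 0.08.
Maximizing c = f(k) − (n+δ)·k gives f'(k) = n+δ, i.e. 0.49·k^(0.49−1) = 0.08, so k_gold = (0.49/0.08)^(1/0.51) ≈ 34.9418.

k_gold ≈ 34.942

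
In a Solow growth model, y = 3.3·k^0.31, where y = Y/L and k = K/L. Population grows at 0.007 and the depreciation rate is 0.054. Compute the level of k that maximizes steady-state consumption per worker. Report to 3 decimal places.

Capital per worker breaks even when investment replaces (n + δ)·k; here n + δ = 0.061.
Maximizing c = f(k) − (n+δ)·k gives f'(k) = n+δ, i.e. 0.31·3.3·k^(0.31−1) = 0.061, so k_gold = (0.31·3.3/0.061)^(1/0.69) ≈ 59.5256.

k_gold ≈ 59.526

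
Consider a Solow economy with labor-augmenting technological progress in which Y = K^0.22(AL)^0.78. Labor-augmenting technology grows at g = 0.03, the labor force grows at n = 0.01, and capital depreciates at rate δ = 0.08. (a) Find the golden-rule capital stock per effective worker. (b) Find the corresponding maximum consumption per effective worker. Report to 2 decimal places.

Capital per effective worker breaks even when investment replaces (n + g + δ)·k; here n + g + δ = 0.12.
Maximizing c = f(k) − (n+g+δ)·k gives f'(k) = n+g+δ, i.e. 0.22·k^(0.22−1) = 0.12, so k_gold = (0.22/0.12)^(1/0.78) ≈ 2.1751.
y_gold = 2.1751^0.22 ≈ 1.1864; c_gold = y_gold − 0.12·k_gold ≈ 0.9254.

(a) k_gold ≈ 2.18; (b) c_gold ≈ 0.93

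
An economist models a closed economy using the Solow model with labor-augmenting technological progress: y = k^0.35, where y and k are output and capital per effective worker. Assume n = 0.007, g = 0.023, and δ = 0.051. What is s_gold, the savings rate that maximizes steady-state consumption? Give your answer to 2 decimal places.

Capital per effective worker breaks even when investment replaces (n + g + δ)·k; here n + g + δ = 0.081.
At the golden rule MPK = n+g+δ, and in any Cobb-Douglas steady state s = (n+g+δ)·k/y = MPK·k/y = capital's share 0.35.

s_gold = 0.35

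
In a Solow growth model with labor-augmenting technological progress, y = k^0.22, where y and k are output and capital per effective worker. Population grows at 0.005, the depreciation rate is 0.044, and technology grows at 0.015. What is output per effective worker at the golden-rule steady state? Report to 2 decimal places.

n + g + δ = 0.005 + 0.015 + 0.044 = 0.064.
Maximizing c = f(k) − (n+g+δ)·k gives f'(k) = n+g+δ, i.e. 0.22·k^(0.22−1) = 0.064, so k_gold = (0.22/0.064)^(1/0.78) ≈ 4.8696.
Output: y_gold = k_gold^0.22 = 4.8696^0.22 ≈ 1.4166.

y_gold ≈ 1.42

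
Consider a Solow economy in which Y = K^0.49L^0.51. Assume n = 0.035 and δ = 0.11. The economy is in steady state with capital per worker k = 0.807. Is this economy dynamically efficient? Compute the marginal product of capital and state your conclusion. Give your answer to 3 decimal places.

dynamically efficient; MPK ≈ 0.547

Break-even investment rate: n + δ = 0.035 + 0.11 = 0.145.
MPK = 0.49·k^(0.49−1) = 0.49·0.807^(-0.51) ≈ 0.5466.
MPK > 0.145, so the economy is dynamically efficient (under-saving).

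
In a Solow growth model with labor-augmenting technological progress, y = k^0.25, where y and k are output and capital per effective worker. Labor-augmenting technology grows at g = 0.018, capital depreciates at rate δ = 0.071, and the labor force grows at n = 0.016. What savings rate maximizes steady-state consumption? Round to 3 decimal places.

Capital per effective worker breaks even when investment replaces (n + g + δ)·k; here n + g + δ = 0.105.
At the golden rule MPK = n+g+δ, and in any Cobb-Douglas steady state s = (n+g+δ)·k/y = MPK·k/y = capital's share 0.25.

s_gold = 0.250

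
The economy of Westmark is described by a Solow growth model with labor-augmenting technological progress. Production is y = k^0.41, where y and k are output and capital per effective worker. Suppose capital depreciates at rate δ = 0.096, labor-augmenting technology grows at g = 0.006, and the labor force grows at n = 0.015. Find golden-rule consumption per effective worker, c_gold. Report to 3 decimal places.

Capital per effective worker breaks even when investment replaces (n + g + δ)·k; here n + g + δ = 0.117.
Setting f'(k) = n+g+δ gives 0.41·k^(0.41−1) = 0.117, hence k_gold = (0.41/0.117)^(1/0.59) ≈ 8.3762.
y_gold = 8.3762^0.41 ≈ 2.3903.
c_gold = y_gold − (n+g+δ)·k_gold = 2.3903 − 0.117·8.3762 ≈ 1.4103.

c_gold ≈ 1.410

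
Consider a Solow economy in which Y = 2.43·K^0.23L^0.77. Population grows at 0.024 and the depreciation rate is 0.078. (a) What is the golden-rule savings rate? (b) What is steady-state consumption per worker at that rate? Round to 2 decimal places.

(a) s_gold = 0.23; (b) c_gold ≈ 3.11

Capital per worker breaks even when investment replaces (n + δ)·k; here n + δ = 0.102.
For Cobb-Douglas, s_gold equals capital's share: s_gold = 0.23.
Golden rule sets MPK = n+δ: 0.23·2.43·k^(0.23−1) = 0.102, so k_gold = (0.23·2.43/0.102)^(1/0.77) ≈ 9.1074.
y_gold = 2.43·9.1074^0.23 ≈ 4.0389; c_gold = (1−0.23)·y_gold ≈ 3.1100.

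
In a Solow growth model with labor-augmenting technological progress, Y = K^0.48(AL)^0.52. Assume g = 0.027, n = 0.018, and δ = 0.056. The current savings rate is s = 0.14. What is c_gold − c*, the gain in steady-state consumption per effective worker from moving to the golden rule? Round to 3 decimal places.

Δc ≈ 1.030

The effective depreciation rate is n + g + δ = 0.018 + 0.027 + 0.056 = 0.101.
Current steady state (s = 0.14): k* = (0.14/0.101)^(1/0.52) ≈ 1.8737, y* = 1.8737^0.48 ≈ 1.3518, c* = (1−0.14)·1.3518 ≈ 1.1625.
Maximizing c = f(k) − (n+g+δ)·k gives f'(k) = n+g+δ, i.e. 0.48·k^(0.48−1) = 0.101, so k_gold = (0.48/0.101)^(1/0.52) ≈ 20.0341.
y_gold = 20.0341^0.48 ≈ 4.2155, c_gold = y_gold − 0.101·k_gold ≈ 2.1921.
Gain: Δc = 2.1921 − 1.1625 ≈ 1.0295.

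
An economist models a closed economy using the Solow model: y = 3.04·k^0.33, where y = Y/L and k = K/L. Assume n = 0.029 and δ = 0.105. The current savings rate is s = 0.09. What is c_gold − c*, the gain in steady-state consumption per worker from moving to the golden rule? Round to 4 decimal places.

The effective depreciation rate is n + δ = 0.029 + 0.105 = 0.134.
Current steady state (s = 0.09): k* = (0.09·3.04/0.134)^(1/0.67) ≈ 2.9020, y* = 3.04·2.9020^0.33 ≈ 4.3208, c* = (1−0.09)·4.3208 ≈ 3.9319.
Maximizing c = f(k) − (n+δ)·k gives f'(k) = n+δ, i.e. 0.33·3.04·k^(0.33−1) = 0.134, so k_gold = (0.33·3.04/0.134)^(1/0.67) ≈ 20.1790.
y_gold = 3.04·20.1790^0.33 ≈ 8.1939, c_gold = y_gold − 0.134·k_gold ≈ 5.4899.
Gain: Δc = 5.4899 − 3.9319 ≈ 1.5580.

Δc ≈ 1.5580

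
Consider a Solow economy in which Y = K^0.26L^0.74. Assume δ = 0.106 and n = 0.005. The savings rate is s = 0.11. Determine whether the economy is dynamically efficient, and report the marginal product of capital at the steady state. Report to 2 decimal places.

Break-even investment rate: n + δ = 0.005 + 0.106 = 0.111.
Steady-state k*: s·k^0.26 = 0.111·k gives k* = (0.11/0.111)^(1/0.74) ≈ 0.9878.
MPK = 0.26·0.9878^(-0.74) ≈ 0.2624.
MPK > n+δ = 0.111, so the economy is dynamically efficient (under-saving).

dynamically efficient; MPK ≈ 0.26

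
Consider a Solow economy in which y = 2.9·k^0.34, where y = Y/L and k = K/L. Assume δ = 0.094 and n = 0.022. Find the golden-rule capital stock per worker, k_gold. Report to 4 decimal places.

Capital per worker breaks even when investment replaces (n + δ)·k; here n + δ = 0.116.
Golden rule sets MPK = n+δ: 0.34·2.9·k^(0.34−1) = 0.116, so k_gold = (0.34·2.9/0.116)^(1/0.66) ≈ 25.5983.

k_gold ≈ 25.5983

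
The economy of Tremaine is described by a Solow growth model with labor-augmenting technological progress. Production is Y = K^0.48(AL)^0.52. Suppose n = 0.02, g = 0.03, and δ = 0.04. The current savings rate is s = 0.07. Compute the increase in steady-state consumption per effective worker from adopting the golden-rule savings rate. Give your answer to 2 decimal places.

Capital per effective worker breaks even when investment replaces (n + g + δ)·k; here n + g + δ = 0.09.
Current steady state (s = 0.07): k* = (0.07/0.09)^(1/0.52) ≈ 0.6167, y* = 0.6167^0.48 ≈ 0.7930, c* = (1−0.07)·0.7930 ≈ 0.7375.
Golden rule sets MPK = n+g+δ: 0.48·k^(0.48−1) = 0.09, so k_gold = (0.48/0.09)^(1/0.52) ≈ 25.0077.
y_gold = 25.0077^0.48 ≈ 4.6890, c_gold = y_gold − 0.09·k_gold ≈ 2.4383.
Gain: Δc = 2.4383 − 0.7375 ≈ 1.7008.

Δc ≈ 1.70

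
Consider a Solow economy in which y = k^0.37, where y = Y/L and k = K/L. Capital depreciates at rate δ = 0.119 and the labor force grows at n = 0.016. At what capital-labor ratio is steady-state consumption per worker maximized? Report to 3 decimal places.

Capital per worker breaks even when investment replaces (n + δ)·k; here n + δ = 0.135.
Golden rule sets MPK = n+δ: 0.37·k^(0.37−1) = 0.135, so k_gold = (0.37/0.135)^(1/0.63) ≈ 4.9548.

k_gold ≈ 4.955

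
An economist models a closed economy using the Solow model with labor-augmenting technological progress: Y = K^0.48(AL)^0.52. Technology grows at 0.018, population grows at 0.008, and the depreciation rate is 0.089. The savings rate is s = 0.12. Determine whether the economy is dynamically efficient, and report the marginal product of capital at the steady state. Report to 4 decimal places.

Capital per effective worker breaks even when investment replaces (n + g + δ)·k; here n + g + δ = 0.115.
Steady-state k*: s·k^0.48 = 0.115·k gives k* = (0.12/0.115)^(1/0.52) ≈ 1.0853.
MPK = 0.48·1.0853^(-0.52) ≈ 0.4600.
MPK > n+g+δ = 0.115, so the economy is dynamically efficient (under-saving).

dynamically efficient; MPK ≈ 0.4600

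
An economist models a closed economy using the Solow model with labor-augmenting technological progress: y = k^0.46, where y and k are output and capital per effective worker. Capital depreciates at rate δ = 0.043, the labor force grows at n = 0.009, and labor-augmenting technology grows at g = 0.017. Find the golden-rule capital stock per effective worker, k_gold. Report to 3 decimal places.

Break-even investment rate: n + g + δ = 0.009 + 0.017 + 0.043 = 0.069.
Setting f'(k) = n+g+δ gives 0.46·k^(0.46−1) = 0.069, hence k_gold = (0.46/0.069)^(1/0.54) ≈ 33.5550.

k_gold ≈ 33.555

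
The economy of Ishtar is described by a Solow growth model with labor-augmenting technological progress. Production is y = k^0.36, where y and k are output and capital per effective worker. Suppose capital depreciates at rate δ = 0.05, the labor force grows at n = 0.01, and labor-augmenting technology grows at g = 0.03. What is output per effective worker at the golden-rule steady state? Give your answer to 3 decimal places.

y_gold ≈ 2.181

Capital per effective worker breaks even when investment replaces (n + g + δ)·k; here n + g + δ = 0.09.
At the golden rule the marginal product of capital equals n+g+δ: 0.36·k^(0.36−1) = 0.09. Solving, k_gold = (0.36/0.09)^(1/0.64) ≈ 8.7241.
Output: y_gold = k_gold^0.36 = 8.7241^0.36 ≈ 2.1810.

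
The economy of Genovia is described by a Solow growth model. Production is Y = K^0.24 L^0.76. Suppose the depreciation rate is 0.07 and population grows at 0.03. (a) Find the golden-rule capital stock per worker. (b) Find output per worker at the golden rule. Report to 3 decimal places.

(a) k_gold ≈ 3.164; (b) y_gold ≈ 1.318

Capital per worker breaks even when investment replaces (n + δ)·k; here n + δ = 0.1.
Setting f'(k) = n+δ gives 0.24·k^(0.24−1) = 0.1, hence k_gold = (0.24/0.1)^(1/0.76) ≈ 3.1643.
y_gold = 3.1643^0.24 ≈ 1.3185.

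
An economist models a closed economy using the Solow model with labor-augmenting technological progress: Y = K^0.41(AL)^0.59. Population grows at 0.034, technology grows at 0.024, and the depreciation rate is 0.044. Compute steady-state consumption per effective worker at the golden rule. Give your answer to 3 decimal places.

Break-even investment rate: n + g + δ = 0.034 + 0.024 + 0.044 = 0.102.
At the golden rule the marginal product of capital equals n+g+δ: 0.41·k^(0.41−1) = 0.102. Solving, k_gold = (0.41/0.102)^(1/0.59) ≈ 10.5692.
y_gold = 10.5692^0.41 ≈ 2.6294.
c_gold = y_gold − (n+g+δ)·k_gold = 2.6294 − 0.102·10.5692 ≈ 1.5513.

c_gold ≈ 1.551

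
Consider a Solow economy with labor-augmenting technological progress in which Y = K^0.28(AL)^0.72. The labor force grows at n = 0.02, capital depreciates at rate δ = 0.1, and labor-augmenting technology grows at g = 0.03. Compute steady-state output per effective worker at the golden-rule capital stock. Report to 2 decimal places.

y_gold ≈ 1.27

Break-even investment rate: n + g + δ = 0.02 + 0.03 + 0.1 = 0.15.
Setting f'(k) = n+g+δ gives 0.28·k^(0.28−1) = 0.15, hence k_gold = (0.28/0.15)^(1/0.72) ≈ 2.3795.
Output: y_gold = k_gold^0.28 = 2.3795^0.28 ≈ 1.2747.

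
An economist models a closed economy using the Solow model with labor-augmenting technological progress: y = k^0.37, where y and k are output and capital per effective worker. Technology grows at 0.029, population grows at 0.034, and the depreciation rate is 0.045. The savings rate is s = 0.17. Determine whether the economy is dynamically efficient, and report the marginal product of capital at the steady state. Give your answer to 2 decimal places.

The effective depreciation rate is n + g + δ = 0.034 + 0.029 + 0.045 = 0.108.
Steady-state k*: s·k^0.37 = 0.108·k gives k* = (0.17/0.108)^(1/0.63) ≈ 2.0547.
MPK = 0.37·2.0547^(-0.63) ≈ 0.2351.
MPK > n+g+δ = 0.108, so the economy is dynamically efficient (under-saving).

dynamically efficient; MPK ≈ 0.24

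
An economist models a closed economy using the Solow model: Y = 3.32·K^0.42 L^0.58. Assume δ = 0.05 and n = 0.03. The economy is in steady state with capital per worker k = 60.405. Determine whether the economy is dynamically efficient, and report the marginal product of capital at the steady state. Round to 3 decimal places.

Capital per worker breaks even when investment replaces (n + δ)·k; here n + δ = 0.08.
MPK = 0.42·3.32·k^(0.42−1) = 0.42·3.32·60.405^(-0.58) ≈ 0.1292.
MPK > 0.08, so the economy is dynamically efficient (under-saving).

dynamically efficient; MPK ≈ 0.129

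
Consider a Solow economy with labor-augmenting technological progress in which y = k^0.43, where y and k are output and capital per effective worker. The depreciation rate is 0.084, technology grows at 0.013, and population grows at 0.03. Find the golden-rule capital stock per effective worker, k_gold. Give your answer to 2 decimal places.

n + g + δ = 0.03 + 0.013 + 0.084 = 0.127.
Maximizing c = f(k) − (n+g+δ)·k gives f'(k) = n+g+δ, i.e. 0.43·k^(0.43−1) = 0.127, so k_gold = (0.43/0.127)^(1/0.57) ≈ 8.4964.

k_gold ≈ 8.50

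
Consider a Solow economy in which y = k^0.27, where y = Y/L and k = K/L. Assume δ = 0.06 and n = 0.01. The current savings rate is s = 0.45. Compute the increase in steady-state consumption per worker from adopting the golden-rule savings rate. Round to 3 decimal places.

Δc ≈ 0.108

Break-even investment rate: n + δ = 0.01 + 0.06 = 0.07.
Current steady state (s = 0.45): k* = (0.45/0.07)^(1/0.73) ≈ 12.7940, y* = 12.7940^0.27 ≈ 1.9902, c* = (1−0.45)·1.9902 ≈ 1.0946.
Golden rule sets MPK = n+δ: 0.27·k^(0.27−1) = 0.07, so k_gold = (0.27/0.07)^(1/0.73) ≈ 6.3548.
y_gold = 6.3548^0.27 ≈ 1.6475, c_gold = y_gold − 0.07·k_gold ≈ 1.2027.
Gain: Δc = 1.2027 − 1.0946 ≈ 0.1081.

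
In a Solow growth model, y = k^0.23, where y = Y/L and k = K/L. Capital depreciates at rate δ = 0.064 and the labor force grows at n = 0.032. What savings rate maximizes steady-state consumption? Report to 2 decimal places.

s_gold = 0.23

The effective depreciation rate is n + δ = 0.032 + 0.064 = 0.096.
At the golden rule MPK = n+δ, and in any Cobb-Douglas steady state s = (n+δ)·k/y = MPK·k/y = capital's share 0.23.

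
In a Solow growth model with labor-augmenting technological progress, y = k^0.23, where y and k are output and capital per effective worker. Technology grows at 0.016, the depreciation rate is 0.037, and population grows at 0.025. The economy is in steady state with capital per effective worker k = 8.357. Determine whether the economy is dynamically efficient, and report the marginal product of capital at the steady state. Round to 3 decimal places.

n + g + δ = 0.025 + 0.016 + 0.037 = 0.078.
MPK = 0.23·k^(0.23−1) = 0.23·8.357^(-0.77) ≈ 0.0448.
MPK < 0.078, so the economy is dynamically inefficient (over-saving).

dynamically inefficient; MPK ≈ 0.045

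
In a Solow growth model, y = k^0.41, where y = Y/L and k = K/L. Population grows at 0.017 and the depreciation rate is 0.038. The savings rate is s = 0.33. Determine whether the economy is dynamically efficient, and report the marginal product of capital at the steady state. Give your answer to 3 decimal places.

Break-even investment rate: n + δ = 0.017 + 0.038 = 0.055.
Steady-state k*: s·k^0.41 = 0.055·k gives k* = (0.33/0.055)^(1/0.59) ≈ 20.8401.
MPK = 0.41·20.8401^(-0.59) ≈ 0.0683.
MPK > n+δ = 0.055, so the economy is dynamically efficient (under-saving).

dynamically efficient; MPK ≈ 0.068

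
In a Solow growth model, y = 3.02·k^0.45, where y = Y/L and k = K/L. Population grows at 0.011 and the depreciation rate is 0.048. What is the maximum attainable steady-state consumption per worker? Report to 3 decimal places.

The effective depreciation rate is n + δ = 0.011 + 0.048 = 0.059.
Golden rule sets MPK = n+δ: 0.45·3.02·k^(0.45−1) = 0.059, so k_gold = (0.45·3.02/0.059)^(1/0.55) ≈ 299.9382.
y_gold = 3.02·299.9382^0.45 ≈ 39.3252.
c_gold = y_gold − (n+δ)·k_gold = 39.3252 − 0.059·299.9382 ≈ 21.6289.

c_gold ≈ 21.629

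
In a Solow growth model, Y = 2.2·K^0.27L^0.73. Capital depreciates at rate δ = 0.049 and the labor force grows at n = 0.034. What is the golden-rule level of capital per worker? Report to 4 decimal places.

Break-even investment rate: n + δ = 0.034 + 0.049 = 0.083.
Golden rule sets MPK = n+δ: 0.27·2.2·k^(0.27−1) = 0.083, so k_gold = (0.27·2.2/0.083)^(1/0.73) ≈ 14.8195.

k_gold ≈ 14.8195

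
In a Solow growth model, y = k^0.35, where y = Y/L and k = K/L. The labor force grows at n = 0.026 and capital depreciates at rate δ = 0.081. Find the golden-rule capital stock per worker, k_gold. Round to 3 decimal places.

k_gold ≈ 6.192

Capital per worker breaks even when investment replaces (n + δ)·k; here n + δ = 0.107.
Maximizing c = f(k) − (n+δ)·k gives f'(k) = n+δ, i.e. 0.35·k^(0.35−1) = 0.107, so k_gold = (0.35/0.107)^(1/0.65) ≈ 6.1919.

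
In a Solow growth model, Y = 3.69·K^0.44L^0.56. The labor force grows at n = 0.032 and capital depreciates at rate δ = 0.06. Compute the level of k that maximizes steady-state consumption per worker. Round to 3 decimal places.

k_gold ≈ 168.358

Break-even investment rate: n + δ = 0.032 + 0.06 = 0.092.
Maximizing c = f(k) − (n+δ)·k gives f'(k) = n+δ, i.e. 0.44·3.69·k^(0.44−1) = 0.092, so k_gold = (0.44·3.69/0.092)^(1/0.56) ≈ 168.3582.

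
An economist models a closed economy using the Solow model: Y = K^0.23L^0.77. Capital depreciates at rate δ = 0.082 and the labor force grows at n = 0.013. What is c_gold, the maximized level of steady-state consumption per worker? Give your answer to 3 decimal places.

Break-even investment rate: n + δ = 0.013 + 0.082 = 0.095.
At the golden rule the marginal product of capital equals n+δ: 0.23·k^(0.23−1) = 0.095. Solving, k_gold = (0.23/0.095)^(1/0.77) ≈ 3.1529.
y_gold = 3.1529^0.23 ≈ 1.3023.
c_gold = y_gold − (n+δ)·k_gold = 1.3023 − 0.095·3.1529 ≈ 1.0028.

c_gold ≈ 1.003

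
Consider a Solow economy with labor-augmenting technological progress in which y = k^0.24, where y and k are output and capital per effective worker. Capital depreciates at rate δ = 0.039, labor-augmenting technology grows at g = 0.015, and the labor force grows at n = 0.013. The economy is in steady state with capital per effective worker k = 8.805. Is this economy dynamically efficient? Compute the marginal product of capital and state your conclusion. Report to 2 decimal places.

Capital per effective worker breaks even when investment replaces (n + g + δ)·k; here n + g + δ = 0.067.
MPK = 0.24·k^(0.24−1) = 0.24·8.805^(-0.76) ≈ 0.0459.
MPK < 0.067, so the economy is dynamically inefficient (over-saving).

dynamically inefficient; MPK ≈ 0.05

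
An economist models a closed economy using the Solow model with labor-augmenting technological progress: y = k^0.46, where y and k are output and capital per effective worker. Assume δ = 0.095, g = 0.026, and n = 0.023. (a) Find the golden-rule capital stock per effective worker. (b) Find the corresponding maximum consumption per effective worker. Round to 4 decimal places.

Capital per effective worker breaks even when investment replaces (n + g + δ)·k; here n + g + δ = 0.144.
At the golden rule the marginal product of capital equals n+g+δ: 0.46·k^(0.46−1) = 0.144. Solving, k_gold = (0.46/0.144)^(1/0.54) ≈ 8.5914.
y_gold = 8.5914^0.46 ≈ 2.6895; c_gold = y_gold − 0.144·k_gold ≈ 1.4523.

(a) k_gold ≈ 8.5914; (b) c_gold ≈ 1.4523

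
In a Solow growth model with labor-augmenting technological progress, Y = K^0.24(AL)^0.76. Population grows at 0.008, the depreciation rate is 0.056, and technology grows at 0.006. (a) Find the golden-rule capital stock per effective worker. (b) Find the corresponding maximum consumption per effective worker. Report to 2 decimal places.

Break-even investment rate: n + g + δ = 0.008 + 0.006 + 0.056 = 0.07.
Setting f'(k) = n+g+δ gives 0.24·k^(0.24−1) = 0.07, hence k_gold = (0.24/0.07)^(1/0.76) ≈ 5.0594.
y_gold = 5.0594^0.24 ≈ 1.4756; c_gold = y_gold − 0.07·k_gold ≈ 1.1215.

(a) k_gold ≈ 5.06; (b) c_gold ≈ 1.12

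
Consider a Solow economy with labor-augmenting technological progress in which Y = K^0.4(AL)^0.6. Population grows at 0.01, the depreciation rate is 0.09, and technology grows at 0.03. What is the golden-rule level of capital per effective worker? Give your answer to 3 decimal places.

k_gold ≈ 6.509

Capital per effective worker breaks even when investment replaces (n + g + δ)·k; here n + g + δ = 0.13.
Golden rule sets MPK = n+g+δ: 0.4·k^(0.4−1) = 0.13, so k_gold = (0.4/0.13)^(1/0.6) ≈ 6.5092.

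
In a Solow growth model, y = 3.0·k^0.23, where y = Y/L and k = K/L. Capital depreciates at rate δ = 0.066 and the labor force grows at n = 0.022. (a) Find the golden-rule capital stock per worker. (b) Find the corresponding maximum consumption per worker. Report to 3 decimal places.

The effective depreciation rate is n + δ = 0.022 + 0.066 = 0.088.
Maximizing c = f(k) − (n+δ)·k gives f'(k) = n+δ, i.e. 0.23·3.0·k^(0.23−1) = 0.088, so k_gold = (0.23·3.0/0.088)^(1/0.77) ≈ 14.5049.
y_gold = 3.0·14.5049^0.23 ≈ 5.5497; c_gold = y_gold − 0.088·k_gold ≈ 4.2733.

(a) k_gold ≈ 14.505; (b) c_gold ≈ 4.273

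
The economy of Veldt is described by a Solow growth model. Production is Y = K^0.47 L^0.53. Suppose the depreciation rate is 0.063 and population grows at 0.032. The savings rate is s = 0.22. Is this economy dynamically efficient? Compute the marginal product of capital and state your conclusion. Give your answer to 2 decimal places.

n + δ = 0.032 + 0.063 = 0.095.
Steady-state k*: s·k^0.47 = 0.095·k gives k* = (0.22/0.095)^(1/0.53) ≈ 4.8765.
MPK = 0.47·4.8765^(-0.53) ≈ 0.2030.
MPK > n+δ = 0.095, so the economy is dynamically efficient (under-saving).

dynamically efficient; MPK ≈ 0.20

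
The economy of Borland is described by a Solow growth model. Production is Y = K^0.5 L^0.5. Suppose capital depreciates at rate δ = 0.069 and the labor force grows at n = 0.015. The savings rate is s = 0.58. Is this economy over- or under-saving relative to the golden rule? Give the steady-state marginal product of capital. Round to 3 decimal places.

over-saving; MPK ≈ 0.072

n + δ = 0.015 + 0.069 = 0.084.
Steady-state k*: s·k^0.5 = 0.084·k gives k* = (0.58/0.084)^(1/0.5) ≈ 47.6757.
MPK = 0.5·47.6757^(-0.5) ≈ 0.0724.
MPK < n+δ = 0.084, so the economy is dynamically inefficient (over-saving).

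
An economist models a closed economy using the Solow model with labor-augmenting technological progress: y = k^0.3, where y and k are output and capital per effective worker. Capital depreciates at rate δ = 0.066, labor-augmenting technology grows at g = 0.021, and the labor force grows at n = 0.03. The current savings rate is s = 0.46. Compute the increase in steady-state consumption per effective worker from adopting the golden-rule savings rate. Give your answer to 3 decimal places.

Break-even investment rate: n + g + δ = 0.03 + 0.021 + 0.066 = 0.117.
Current steady state (s = 0.46): k* = (0.46/0.117)^(1/0.7) ≈ 7.0695, y* = 7.0695^0.3 ≈ 1.7981, c* = (1−0.46)·1.7981 ≈ 0.9710.
Maximizing c = f(k) − (n+g+δ)·k gives f'(k) = n+g+δ, i.e. 0.3·k^(0.3−1) = 0.117, so k_gold = (0.3/0.117)^(1/0.7) ≈ 3.8388.
y_gold = 3.8388^0.3 ≈ 1.4971, c_gold = y_gold − 0.117·k_gold ≈ 1.0480.
Gain: Δc = 1.0480 − 0.9710 ≈ 0.0770.

Δc ≈ 0.077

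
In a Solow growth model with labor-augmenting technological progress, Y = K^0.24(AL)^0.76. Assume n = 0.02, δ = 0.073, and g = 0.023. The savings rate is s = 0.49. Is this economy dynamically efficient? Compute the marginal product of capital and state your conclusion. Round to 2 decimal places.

dynamically inefficient; MPK ≈ 0.06

Break-even investment rate: n + g + δ = 0.02 + 0.023 + 0.073 = 0.116.
Steady-state k*: s·k^0.24 = 0.116·k gives k* = (0.49/0.116)^(1/0.76) ≈ 6.6579.
MPK = 0.24·6.6579^(-0.76) ≈ 0.0568.
MPK < n+g+δ = 0.116, so the economy is dynamically inefficient (over-saving).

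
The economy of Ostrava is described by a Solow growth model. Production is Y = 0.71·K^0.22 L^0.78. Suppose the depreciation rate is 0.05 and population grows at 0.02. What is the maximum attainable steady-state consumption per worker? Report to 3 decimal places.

c_gold ≈ 0.694

Break-even investment rate: n + δ = 0.02 + 0.05 = 0.07.
Setting f'(k) = n+δ gives 0.22·0.71·k^(0.22−1) = 0.07, hence k_gold = (0.22·0.71/0.07)^(1/0.78) ≈ 2.7983.
y_gold = 0.71·2.7983^0.22 ≈ 0.8904.
c_gold = y_gold − (n+δ)·k_gold = 0.8904 − 0.07·2.7983 ≈ 0.6945.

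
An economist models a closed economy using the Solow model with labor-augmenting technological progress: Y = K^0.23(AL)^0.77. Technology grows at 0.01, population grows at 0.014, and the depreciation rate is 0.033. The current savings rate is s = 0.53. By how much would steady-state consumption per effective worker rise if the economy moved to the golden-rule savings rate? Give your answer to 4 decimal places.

Capital per effective worker breaks even when investment replaces (n + g + δ)·k; here n + g + δ = 0.057.
Current steady state (s = 0.53): k* = (0.53/0.057)^(1/0.77) ≈ 18.0994, y* = 18.0994^0.23 ≈ 1.9465, c* = (1−0.53)·1.9465 ≈ 0.9149.
Setting f'(k) = n+g+δ gives 0.23·k^(0.23−1) = 0.057, hence k_gold = (0.23/0.057)^(1/0.77) ≈ 6.1210.
y_gold = 6.1210^0.23 ≈ 1.5169, c_gold = y_gold − 0.057·k_gold ≈ 1.1680.
Gain: Δc = 1.1680 − 0.9149 ≈ 0.2532.

Δc ≈ 0.2532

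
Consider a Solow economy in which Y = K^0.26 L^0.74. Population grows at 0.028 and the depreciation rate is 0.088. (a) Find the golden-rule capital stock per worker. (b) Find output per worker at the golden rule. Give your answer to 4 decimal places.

(a) k_gold ≈ 2.9762; (b) y_gold ≈ 1.3279

The effective depreciation rate is n + δ = 0.028 + 0.088 = 0.116.
At the golden rule the marginal product of capital equals n+δ: 0.26·k^(0.26−1) = 0.116. Solving, k_gold = (0.26/0.116)^(1/0.74) ≈ 2.9762.
y_gold = 2.9762^0.26 ≈ 1.3279.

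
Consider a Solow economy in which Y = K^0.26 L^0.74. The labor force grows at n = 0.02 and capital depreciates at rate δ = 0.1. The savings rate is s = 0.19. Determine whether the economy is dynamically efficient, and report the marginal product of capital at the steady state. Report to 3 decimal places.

dynamically efficient; MPK ≈ 0.164

Break-even investment rate: n + δ = 0.02 + 0.1 = 0.12.
Steady-state k*: s·k^0.26 = 0.12·k gives k* = (0.19/0.12)^(1/0.74) ≈ 1.8608.
MPK = 0.26·1.8608^(-0.74) ≈ 0.1642.
MPK > n+δ = 0.12, so the economy is dynamically efficient (under-saving).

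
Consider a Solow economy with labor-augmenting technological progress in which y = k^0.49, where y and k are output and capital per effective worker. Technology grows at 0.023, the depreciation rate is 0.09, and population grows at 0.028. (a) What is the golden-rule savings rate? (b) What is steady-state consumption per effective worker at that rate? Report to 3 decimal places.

(a) s_gold = 0.490; (b) c_gold ≈ 1.688

Capital per effective worker breaks even when investment replaces (n + g + δ)·k; here n + g + δ = 0.141.
For Cobb-Douglas, s_gold equals capital's share: s_gold = 0.49.
At the golden rule the marginal product of capital equals n+g+δ: 0.49·k^(0.49−1) = 0.141. Solving, k_gold = (0.49/0.141)^(1/0.51) ≈ 11.5011.
y_gold = 11.5011^0.49 ≈ 3.3095; c_gold = (1−0.49)·y_gold ≈ 1.6878.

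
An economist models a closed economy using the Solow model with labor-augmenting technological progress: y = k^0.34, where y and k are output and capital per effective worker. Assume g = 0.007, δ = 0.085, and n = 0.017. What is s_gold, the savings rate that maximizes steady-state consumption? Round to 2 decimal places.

s_gold = 0.34

Capital per effective worker breaks even when investment replaces (n + g + δ)·k; here n + g + δ = 0.109.
At the golden rule MPK = n+g+δ, and in any Cobb-Douglas steady state s = (n+g+δ)·k/y = MPK·k/y = capital's share 0.34.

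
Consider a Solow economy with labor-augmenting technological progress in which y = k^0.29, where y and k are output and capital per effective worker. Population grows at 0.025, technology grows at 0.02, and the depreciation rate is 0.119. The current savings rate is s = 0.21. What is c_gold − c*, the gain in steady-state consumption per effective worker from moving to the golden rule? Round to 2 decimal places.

Δc ≈ 0.02

The effective depreciation rate is n + g + δ = 0.025 + 0.02 + 0.119 = 0.164.
Current steady state (s = 0.21): k* = (0.21/0.164)^(1/0.71) ≈ 1.4166, y* = 1.4166^0.29 ≈ 1.1063, c* = (1−0.21)·1.1063 ≈ 0.8739.
Maximizing c = f(k) − (n+g+δ)·k gives f'(k) = n+g+δ, i.e. 0.29·k^(0.29−1) = 0.164, so k_gold = (0.29/0.164)^(1/0.71) ≈ 2.2319.
y_gold = 2.2319^0.29 ≈ 1.2622, c_gold = y_gold − 0.164·k_gold ≈ 0.8961.
Gain: Δc = 0.8961 − 0.8739 ≈ 0.0222.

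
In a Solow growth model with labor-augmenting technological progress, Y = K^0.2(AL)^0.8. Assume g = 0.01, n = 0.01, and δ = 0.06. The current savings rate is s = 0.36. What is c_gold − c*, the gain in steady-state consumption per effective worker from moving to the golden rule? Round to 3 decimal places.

Δc ≈ 0.074

The effective depreciation rate is n + g + δ = 0.01 + 0.01 + 0.06 = 0.08.
Current steady state (s = 0.36): k* = (0.36/0.08)^(1/0.8) ≈ 6.5541, y* = 6.5541^0.2 ≈ 1.4565, c* = (1−0.36)·1.4565 ≈ 0.9321.
Maximizing c = f(k) − (n+g+δ)·k gives f'(k) = n+g+δ, i.e. 0.2·k^(0.2−1) = 0.08, so k_gold = (0.2/0.08)^(1/0.8) ≈ 3.1436.
y_gold = 3.1436^0.2 ≈ 1.2574, c_gold = y_gold − 0.08·k_gold ≈ 1.0059.
Gain: Δc = 1.0059 − 0.9321 ≈ 0.0738.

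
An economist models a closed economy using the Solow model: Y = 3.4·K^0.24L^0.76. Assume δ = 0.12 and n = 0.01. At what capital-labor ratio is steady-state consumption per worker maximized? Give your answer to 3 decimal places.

k_gold ≈ 11.212

n + δ = 0.01 + 0.12 = 0.13.
At the golden rule the marginal product of capital equals n+δ: 0.24·3.4·k^(0.24−1) = 0.13. Solving, k_gold = (0.24·3.4/0.13)^(1/0.76) ≈ 11.2116.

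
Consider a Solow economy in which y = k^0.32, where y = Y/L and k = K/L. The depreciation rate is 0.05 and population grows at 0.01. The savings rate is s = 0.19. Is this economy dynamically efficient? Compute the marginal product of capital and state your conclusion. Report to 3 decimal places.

dynamically efficient; MPK ≈ 0.101

n + δ = 0.01 + 0.05 = 0.06.
Steady-state k*: s·k^0.32 = 0.06·k gives k* = (0.19/0.06)^(1/0.68) ≈ 5.4473.
MPK = 0.32·5.4473^(-0.68) ≈ 0.1011.
MPK > n+δ = 0.06, so the economy is dynamically efficient (under-saving).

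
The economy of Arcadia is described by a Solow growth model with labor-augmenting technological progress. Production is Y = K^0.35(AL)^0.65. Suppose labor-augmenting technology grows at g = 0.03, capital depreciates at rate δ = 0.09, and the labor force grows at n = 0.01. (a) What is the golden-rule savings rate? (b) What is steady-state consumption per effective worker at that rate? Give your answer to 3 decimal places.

(a) s_gold = 0.350; (b) c_gold ≈ 1.108

Capital per effective worker breaks even when investment replaces (n + g + δ)·k; here n + g + δ = 0.13.
For Cobb-Douglas, s_gold equals capital's share: s_gold = 0.35.
Maximizing c = f(k) − (n+g+δ)·k gives f'(k) = n+g+δ, i.e. 0.35·k^(0.35−1) = 0.13, so k_gold = (0.35/0.13)^(1/0.65) ≈ 4.5891.
y_gold = 4.5891^0.35 ≈ 1.7045; c_gold = (1−0.35)·y_gold ≈ 1.1079.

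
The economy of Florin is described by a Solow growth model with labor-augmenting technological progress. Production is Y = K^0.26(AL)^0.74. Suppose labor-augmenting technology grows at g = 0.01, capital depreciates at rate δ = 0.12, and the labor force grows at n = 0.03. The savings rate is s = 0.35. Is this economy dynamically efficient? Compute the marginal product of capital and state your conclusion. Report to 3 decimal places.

dynamically inefficient; MPK ≈ 0.119

The effective depreciation rate is n + g + δ = 0.03 + 0.01 + 0.12 = 0.16.
Steady-state k*: s·k^0.26 = 0.16·k gives k* = (0.35/0.16)^(1/0.74) ≈ 2.8800.
MPK = 0.26·2.8800^(-0.74) ≈ 0.1189.
MPK < n+g+δ = 0.16, so the economy is dynamically inefficient (over-saving).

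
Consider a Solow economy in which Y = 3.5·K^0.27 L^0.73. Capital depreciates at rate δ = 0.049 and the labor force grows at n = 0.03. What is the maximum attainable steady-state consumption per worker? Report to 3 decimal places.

The effective depreciation rate is n + δ = 0.03 + 0.049 = 0.079.
Maximizing c = f(k) − (n+δ)·k gives f'(k) = n+δ, i.e. 0.27·3.5·k^(0.27−1) = 0.079, so k_gold = (0.27·3.5/0.079)^(1/0.73) ≈ 29.9533.
y_gold = 3.5·29.9533^0.27 ≈ 8.7641.
c_gold = y_gold − (n+δ)·k_gold = 8.7641 − 0.079·29.9533 ≈ 6.3978.

c_gold ≈ 6.398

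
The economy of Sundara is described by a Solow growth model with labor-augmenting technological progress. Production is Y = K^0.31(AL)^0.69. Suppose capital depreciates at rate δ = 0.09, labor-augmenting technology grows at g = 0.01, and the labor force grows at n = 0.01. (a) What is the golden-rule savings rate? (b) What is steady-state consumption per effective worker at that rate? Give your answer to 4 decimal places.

(a) s_gold = 0.3100; (b) c_gold ≈ 1.0990

n + g + δ = 0.01 + 0.01 + 0.09 = 0.11.
For Cobb-Douglas, s_gold equals capital's share: s_gold = 0.31.
Maximizing c = f(k) − (n+g+δ)·k gives f'(k) = n+g+δ, i.e. 0.31·k^(0.31−1) = 0.11, so k_gold = (0.31/0.11)^(1/0.69) ≈ 4.4888.
y_gold = 4.4888^0.31 ≈ 1.5928; c_gold = (1−0.31)·y_gold ≈ 1.0990.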